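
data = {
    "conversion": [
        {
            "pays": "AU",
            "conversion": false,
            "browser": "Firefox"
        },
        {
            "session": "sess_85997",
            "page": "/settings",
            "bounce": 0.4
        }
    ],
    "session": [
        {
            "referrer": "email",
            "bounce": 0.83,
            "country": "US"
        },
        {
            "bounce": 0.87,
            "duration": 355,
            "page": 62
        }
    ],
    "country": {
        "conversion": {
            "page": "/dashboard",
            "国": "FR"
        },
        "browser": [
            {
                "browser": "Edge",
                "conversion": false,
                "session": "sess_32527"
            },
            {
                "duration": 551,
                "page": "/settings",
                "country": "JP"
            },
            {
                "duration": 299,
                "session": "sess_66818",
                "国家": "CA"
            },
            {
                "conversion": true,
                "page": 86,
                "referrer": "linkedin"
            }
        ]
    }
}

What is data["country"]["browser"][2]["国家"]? "CA"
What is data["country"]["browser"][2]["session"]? "sess_66818"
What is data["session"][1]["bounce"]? 0.87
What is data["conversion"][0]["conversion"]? False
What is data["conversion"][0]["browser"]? "Firefox"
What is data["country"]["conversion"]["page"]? "/dashboard"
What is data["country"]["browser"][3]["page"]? 86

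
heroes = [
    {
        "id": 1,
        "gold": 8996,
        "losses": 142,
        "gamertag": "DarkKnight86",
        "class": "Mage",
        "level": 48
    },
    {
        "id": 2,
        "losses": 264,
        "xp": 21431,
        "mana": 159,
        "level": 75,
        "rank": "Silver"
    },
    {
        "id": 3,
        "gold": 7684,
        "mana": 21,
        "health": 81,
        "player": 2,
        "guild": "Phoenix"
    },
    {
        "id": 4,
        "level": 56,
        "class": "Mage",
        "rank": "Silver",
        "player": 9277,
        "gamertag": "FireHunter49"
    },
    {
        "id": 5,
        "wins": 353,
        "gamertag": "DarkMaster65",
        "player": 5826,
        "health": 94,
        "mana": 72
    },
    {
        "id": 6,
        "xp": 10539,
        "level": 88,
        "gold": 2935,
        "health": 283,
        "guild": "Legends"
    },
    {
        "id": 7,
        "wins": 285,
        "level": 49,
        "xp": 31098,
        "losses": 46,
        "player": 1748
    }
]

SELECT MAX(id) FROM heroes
7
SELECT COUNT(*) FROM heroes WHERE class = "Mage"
2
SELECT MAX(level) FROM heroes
88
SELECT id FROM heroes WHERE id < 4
[1, 2, 3]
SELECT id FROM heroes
[1, 2, 3, 4, 5, 6, 7]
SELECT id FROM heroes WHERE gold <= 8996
[1, 3, 6]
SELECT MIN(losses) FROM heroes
46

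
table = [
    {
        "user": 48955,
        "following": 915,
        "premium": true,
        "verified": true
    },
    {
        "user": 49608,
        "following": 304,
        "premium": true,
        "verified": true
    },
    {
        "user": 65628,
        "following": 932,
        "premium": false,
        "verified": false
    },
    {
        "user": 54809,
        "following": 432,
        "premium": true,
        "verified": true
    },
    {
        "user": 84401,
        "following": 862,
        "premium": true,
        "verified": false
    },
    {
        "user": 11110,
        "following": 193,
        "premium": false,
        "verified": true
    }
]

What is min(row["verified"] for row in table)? False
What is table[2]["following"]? 932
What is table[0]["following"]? 915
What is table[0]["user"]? 48955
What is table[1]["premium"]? True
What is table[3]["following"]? 432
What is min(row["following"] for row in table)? 193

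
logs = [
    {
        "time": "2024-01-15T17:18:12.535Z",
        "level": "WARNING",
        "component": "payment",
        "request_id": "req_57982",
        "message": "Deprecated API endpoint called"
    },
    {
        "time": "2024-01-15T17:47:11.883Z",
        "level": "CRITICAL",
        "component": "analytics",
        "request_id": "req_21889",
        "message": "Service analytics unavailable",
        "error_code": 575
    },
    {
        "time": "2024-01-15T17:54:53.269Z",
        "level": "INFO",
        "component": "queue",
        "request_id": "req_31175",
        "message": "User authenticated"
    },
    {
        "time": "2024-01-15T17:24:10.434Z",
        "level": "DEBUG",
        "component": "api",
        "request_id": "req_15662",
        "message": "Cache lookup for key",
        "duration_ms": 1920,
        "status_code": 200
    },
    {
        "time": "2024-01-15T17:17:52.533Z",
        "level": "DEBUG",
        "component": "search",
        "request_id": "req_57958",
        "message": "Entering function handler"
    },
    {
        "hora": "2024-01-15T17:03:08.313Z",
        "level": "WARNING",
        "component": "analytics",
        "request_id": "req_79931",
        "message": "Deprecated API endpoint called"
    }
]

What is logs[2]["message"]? "User authenticated"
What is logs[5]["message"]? "Deprecated API endpoint called"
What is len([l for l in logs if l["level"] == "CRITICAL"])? 1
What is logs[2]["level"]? "INFO"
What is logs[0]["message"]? "Deprecated API endpoint called"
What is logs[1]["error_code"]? 575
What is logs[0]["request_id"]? "req_57982"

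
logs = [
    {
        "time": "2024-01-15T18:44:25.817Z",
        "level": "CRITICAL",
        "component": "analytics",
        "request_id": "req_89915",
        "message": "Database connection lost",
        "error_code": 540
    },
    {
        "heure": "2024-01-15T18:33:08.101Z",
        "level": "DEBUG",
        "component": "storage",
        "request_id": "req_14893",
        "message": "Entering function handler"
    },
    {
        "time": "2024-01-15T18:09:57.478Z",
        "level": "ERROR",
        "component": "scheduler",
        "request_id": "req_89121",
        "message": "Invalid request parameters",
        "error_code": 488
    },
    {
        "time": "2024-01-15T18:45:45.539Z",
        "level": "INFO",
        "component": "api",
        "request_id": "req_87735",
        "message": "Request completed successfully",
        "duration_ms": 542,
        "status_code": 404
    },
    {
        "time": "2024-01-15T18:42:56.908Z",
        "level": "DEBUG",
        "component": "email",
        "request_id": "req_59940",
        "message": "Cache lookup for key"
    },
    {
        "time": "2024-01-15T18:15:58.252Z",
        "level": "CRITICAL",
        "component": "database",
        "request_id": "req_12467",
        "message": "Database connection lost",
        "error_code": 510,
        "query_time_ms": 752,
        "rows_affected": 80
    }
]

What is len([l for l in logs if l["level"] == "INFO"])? 1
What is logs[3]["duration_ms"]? 542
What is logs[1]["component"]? "storage"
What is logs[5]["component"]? "database"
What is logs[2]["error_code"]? 488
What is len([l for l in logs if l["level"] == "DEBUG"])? 2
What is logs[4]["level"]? "DEBUG"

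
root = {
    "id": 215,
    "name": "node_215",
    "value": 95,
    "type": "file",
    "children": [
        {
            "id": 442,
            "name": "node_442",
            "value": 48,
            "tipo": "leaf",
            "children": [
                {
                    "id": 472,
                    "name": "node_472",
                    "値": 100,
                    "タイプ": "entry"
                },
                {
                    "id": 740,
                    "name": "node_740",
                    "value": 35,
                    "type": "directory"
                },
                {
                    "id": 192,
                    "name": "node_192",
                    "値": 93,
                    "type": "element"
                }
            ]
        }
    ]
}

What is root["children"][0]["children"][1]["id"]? 740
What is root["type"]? "file"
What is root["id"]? 215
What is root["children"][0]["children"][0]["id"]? 472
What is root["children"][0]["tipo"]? "leaf"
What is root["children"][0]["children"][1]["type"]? "directory"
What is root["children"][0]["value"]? 48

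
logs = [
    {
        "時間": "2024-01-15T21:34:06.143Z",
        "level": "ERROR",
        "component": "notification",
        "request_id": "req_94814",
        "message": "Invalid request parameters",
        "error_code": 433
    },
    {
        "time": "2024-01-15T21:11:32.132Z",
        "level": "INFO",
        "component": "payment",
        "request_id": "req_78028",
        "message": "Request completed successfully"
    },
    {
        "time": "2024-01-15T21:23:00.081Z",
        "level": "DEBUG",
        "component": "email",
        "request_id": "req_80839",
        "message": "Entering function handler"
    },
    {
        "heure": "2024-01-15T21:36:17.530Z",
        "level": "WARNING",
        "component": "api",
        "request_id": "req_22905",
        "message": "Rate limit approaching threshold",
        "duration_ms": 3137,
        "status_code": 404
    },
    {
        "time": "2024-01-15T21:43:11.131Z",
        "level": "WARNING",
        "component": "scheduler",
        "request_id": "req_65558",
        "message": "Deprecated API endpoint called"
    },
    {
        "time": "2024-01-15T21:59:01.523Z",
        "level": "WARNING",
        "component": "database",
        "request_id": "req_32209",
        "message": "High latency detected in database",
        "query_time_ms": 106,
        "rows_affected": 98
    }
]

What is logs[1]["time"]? "2024-01-15T21:11:32.132Z"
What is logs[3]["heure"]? "2024-01-15T21:36:17.530Z"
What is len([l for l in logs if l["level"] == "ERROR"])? 1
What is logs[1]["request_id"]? "req_78028"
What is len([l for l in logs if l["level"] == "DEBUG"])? 1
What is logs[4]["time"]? "2024-01-15T21:43:11.131Z"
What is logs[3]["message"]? "Rate limit approaching threshold"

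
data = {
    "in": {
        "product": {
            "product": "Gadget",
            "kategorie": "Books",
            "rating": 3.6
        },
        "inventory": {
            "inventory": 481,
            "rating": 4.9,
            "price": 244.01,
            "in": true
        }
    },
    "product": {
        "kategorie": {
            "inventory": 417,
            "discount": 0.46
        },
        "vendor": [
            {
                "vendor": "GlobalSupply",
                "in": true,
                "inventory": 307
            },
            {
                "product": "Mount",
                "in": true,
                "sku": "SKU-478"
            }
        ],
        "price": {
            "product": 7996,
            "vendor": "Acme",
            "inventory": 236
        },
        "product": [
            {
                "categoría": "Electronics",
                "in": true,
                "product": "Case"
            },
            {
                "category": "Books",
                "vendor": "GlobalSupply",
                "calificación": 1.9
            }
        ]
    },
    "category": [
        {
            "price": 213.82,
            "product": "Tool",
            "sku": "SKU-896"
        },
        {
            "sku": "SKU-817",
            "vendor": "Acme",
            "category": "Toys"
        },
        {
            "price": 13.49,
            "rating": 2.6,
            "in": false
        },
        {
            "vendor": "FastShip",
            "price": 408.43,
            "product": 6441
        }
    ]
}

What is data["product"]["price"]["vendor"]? "Acme"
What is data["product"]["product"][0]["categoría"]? "Electronics"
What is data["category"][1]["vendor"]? "Acme"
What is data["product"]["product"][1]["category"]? "Books"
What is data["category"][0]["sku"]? "SKU-896"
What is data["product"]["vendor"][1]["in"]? True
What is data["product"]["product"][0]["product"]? "Case"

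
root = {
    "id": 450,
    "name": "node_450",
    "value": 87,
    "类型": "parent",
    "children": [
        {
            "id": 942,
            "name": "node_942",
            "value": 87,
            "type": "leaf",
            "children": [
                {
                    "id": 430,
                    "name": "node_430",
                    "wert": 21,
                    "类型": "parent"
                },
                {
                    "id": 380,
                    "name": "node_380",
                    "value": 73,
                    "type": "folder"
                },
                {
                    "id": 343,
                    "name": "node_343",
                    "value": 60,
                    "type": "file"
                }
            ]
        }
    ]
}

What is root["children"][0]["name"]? "node_942"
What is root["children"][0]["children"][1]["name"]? "node_380"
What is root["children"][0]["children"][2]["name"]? "node_343"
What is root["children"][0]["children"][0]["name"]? "node_430"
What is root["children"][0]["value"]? 87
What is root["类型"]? "parent"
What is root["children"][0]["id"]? 942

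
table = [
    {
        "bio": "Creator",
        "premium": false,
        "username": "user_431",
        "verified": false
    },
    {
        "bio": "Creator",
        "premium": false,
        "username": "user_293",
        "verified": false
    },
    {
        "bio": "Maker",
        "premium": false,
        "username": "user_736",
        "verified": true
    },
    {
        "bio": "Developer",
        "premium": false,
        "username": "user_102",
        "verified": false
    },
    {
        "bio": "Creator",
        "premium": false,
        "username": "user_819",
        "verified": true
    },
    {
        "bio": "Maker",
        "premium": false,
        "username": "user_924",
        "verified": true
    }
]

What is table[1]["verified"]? False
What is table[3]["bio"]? "Developer"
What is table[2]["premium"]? False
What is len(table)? 6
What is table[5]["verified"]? True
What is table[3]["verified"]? False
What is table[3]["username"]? "user_102"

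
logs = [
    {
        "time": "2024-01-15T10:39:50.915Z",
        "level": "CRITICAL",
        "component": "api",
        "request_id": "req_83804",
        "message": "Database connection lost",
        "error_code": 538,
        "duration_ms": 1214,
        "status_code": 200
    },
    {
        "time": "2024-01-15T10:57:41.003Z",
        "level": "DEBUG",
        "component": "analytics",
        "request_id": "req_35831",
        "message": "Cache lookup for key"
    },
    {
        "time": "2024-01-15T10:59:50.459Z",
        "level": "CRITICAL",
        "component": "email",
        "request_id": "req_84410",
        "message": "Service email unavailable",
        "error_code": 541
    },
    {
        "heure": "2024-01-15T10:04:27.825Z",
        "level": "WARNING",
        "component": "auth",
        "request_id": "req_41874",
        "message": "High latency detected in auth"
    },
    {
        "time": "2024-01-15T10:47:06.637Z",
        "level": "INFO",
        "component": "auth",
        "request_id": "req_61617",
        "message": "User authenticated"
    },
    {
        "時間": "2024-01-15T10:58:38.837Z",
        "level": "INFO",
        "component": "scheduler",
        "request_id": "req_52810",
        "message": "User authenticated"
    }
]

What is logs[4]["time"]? "2024-01-15T10:47:06.637Z"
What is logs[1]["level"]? "DEBUG"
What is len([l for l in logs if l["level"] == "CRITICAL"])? 2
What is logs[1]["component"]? "analytics"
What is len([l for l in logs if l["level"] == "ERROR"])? 0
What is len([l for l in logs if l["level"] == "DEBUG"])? 1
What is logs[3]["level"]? "WARNING"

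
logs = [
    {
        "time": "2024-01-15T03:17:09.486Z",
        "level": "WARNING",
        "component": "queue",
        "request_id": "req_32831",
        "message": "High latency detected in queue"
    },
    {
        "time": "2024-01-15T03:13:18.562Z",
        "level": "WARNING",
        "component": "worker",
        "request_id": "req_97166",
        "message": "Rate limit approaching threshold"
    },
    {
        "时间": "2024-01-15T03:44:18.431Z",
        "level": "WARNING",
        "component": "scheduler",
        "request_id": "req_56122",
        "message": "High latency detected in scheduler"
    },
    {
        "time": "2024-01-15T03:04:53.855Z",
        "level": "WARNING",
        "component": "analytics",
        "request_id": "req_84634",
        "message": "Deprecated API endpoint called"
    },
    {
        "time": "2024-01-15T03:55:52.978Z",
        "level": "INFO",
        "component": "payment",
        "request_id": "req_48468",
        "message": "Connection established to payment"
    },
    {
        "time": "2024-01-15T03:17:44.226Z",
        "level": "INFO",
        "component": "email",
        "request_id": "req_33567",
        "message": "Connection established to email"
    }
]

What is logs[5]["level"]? "INFO"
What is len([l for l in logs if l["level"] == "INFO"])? 2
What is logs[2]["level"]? "WARNING"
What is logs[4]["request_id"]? "req_48468"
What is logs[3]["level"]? "WARNING"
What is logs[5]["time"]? "2024-01-15T03:17:44.226Z"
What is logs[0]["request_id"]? "req_32831"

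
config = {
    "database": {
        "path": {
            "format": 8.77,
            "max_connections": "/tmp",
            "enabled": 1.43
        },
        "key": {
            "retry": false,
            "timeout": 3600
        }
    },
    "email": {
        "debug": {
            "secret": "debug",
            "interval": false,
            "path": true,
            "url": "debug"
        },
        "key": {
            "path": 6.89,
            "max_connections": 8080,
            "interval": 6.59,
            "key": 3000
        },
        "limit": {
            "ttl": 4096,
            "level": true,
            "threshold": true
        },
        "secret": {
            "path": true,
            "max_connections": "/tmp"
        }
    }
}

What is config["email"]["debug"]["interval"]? False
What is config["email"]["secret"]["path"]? True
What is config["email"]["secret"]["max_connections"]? "/tmp"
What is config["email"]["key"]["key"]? 3000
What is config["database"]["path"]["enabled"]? 1.43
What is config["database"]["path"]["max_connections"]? "/tmp"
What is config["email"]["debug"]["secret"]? "debug"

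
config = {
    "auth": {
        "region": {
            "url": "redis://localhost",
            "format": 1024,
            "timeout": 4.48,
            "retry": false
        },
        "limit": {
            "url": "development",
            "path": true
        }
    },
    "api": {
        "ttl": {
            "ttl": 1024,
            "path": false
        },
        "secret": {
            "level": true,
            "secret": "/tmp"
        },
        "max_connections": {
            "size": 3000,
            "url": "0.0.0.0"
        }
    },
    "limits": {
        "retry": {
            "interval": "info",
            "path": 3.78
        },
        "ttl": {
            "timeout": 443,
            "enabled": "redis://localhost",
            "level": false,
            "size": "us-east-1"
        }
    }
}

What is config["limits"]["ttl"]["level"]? False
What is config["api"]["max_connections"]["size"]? 3000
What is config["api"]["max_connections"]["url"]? "0.0.0.0"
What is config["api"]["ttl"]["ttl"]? 1024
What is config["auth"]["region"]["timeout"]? 4.48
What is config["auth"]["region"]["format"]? 1024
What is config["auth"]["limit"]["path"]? True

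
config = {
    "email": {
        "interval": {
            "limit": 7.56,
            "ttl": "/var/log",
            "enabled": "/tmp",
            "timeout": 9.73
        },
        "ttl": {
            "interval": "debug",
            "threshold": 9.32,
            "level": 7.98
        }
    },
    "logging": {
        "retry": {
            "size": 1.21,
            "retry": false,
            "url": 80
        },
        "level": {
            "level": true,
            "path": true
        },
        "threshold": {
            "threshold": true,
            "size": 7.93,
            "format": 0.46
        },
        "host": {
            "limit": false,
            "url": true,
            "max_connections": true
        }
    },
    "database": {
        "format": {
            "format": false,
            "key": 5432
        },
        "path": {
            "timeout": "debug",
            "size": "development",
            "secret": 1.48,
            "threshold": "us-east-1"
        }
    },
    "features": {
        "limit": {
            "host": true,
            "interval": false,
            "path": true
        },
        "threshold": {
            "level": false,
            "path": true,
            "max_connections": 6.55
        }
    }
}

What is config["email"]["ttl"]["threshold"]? 9.32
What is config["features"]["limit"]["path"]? True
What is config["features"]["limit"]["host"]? True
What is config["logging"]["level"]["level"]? True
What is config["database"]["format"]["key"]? 5432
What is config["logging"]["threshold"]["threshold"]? True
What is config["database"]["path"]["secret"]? 1.48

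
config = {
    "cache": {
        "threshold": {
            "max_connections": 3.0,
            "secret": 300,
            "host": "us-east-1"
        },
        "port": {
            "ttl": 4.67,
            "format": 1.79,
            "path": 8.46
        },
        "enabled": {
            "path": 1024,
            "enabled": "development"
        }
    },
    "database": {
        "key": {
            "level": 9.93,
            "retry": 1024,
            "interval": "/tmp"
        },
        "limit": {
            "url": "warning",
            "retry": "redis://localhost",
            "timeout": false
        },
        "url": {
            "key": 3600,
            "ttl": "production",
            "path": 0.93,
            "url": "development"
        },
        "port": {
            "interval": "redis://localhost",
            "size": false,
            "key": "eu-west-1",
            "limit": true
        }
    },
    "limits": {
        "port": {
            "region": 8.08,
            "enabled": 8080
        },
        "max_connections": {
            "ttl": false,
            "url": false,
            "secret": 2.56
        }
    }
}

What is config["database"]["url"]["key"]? 3600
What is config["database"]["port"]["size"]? False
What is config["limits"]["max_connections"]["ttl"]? False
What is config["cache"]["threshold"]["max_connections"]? 3.0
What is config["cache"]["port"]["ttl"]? 4.67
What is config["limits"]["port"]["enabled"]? 8080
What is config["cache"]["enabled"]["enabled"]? "development"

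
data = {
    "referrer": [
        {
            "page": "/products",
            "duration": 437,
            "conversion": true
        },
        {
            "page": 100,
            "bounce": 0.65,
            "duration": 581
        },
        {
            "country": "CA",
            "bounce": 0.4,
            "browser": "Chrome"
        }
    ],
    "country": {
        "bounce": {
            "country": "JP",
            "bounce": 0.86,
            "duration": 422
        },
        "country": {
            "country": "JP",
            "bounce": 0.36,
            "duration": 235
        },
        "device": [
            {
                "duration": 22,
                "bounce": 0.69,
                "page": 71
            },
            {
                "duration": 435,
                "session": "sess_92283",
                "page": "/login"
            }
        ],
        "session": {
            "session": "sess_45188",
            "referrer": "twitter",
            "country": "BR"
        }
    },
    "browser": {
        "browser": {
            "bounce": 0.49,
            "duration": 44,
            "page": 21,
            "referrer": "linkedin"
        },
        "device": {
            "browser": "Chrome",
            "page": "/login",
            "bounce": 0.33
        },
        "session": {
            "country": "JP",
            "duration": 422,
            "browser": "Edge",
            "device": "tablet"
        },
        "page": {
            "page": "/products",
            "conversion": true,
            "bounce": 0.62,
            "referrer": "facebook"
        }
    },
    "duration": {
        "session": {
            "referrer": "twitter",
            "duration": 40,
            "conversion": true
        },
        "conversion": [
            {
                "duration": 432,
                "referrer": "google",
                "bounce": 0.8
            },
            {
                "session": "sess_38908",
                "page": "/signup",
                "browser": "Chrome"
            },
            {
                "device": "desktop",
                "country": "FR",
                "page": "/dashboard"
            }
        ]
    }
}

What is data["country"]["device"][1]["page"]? "/login"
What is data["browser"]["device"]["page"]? "/login"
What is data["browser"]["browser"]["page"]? 21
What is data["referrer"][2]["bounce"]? 0.4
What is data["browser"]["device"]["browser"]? "Chrome"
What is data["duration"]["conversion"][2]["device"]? "desktop"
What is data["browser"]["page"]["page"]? "/products"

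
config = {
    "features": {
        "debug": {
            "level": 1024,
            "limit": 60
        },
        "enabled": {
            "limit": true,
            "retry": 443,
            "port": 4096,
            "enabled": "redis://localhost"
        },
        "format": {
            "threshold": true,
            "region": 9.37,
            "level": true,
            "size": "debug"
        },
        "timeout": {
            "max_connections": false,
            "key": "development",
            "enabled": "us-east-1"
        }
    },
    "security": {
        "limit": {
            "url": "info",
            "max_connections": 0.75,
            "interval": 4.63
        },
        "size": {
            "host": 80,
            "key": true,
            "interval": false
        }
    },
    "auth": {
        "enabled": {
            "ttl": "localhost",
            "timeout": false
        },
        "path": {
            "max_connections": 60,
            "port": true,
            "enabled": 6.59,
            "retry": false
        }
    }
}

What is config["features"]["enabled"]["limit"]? True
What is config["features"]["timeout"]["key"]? "development"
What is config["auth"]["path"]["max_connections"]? 60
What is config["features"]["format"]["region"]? 9.37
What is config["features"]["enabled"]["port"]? 4096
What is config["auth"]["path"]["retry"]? False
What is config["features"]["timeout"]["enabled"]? "us-east-1"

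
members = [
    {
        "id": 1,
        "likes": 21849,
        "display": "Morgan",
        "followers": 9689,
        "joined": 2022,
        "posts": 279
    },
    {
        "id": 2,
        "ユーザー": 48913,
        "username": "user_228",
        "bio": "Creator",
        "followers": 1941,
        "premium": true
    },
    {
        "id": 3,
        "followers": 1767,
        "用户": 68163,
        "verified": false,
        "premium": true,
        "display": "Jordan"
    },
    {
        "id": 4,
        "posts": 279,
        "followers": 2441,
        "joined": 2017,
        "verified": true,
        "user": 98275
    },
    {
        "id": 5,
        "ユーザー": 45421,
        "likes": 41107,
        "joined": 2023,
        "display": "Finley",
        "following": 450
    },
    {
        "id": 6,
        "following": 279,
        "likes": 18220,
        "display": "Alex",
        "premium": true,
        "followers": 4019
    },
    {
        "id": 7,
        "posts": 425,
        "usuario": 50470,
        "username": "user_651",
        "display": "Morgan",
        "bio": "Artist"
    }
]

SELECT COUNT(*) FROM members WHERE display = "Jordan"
1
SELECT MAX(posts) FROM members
425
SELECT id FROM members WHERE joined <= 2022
[1, 4]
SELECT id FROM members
[1, 2, 3, 4, 5, 6, 7]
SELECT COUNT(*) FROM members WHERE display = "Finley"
1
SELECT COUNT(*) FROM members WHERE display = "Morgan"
2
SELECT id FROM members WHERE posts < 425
[1, 4]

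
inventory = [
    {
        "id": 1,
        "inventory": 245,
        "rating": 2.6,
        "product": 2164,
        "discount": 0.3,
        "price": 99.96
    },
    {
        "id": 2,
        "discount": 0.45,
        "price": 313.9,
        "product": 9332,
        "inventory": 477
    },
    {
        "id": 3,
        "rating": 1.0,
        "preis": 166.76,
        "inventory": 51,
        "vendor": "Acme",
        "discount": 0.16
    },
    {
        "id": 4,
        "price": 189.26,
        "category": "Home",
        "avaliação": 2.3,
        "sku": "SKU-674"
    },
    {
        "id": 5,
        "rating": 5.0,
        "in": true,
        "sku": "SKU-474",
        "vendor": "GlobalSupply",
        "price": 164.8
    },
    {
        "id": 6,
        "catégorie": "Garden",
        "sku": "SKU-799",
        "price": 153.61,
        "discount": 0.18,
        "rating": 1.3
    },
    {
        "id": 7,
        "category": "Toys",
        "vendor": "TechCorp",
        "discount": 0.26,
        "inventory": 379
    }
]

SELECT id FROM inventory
[1, 2, 3, 4, 5, 6, 7]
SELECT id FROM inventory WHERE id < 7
[1, 2, 3, 4, 5, 6]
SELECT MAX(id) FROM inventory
7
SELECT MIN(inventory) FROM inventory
51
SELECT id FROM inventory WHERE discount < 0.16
[]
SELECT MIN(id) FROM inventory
1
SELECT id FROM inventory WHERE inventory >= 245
[1, 2, 7]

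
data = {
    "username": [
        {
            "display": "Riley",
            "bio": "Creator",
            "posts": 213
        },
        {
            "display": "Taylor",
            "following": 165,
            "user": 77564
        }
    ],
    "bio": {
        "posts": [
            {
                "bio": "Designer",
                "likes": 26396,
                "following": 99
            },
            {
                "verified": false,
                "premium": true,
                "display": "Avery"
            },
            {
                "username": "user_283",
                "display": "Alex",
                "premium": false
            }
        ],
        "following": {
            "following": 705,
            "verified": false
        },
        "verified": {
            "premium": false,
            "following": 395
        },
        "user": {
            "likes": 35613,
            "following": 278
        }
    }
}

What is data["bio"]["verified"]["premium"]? False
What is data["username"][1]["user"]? 77564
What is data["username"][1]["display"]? "Taylor"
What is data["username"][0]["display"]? "Riley"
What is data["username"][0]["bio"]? "Creator"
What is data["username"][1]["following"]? 165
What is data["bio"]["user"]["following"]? 278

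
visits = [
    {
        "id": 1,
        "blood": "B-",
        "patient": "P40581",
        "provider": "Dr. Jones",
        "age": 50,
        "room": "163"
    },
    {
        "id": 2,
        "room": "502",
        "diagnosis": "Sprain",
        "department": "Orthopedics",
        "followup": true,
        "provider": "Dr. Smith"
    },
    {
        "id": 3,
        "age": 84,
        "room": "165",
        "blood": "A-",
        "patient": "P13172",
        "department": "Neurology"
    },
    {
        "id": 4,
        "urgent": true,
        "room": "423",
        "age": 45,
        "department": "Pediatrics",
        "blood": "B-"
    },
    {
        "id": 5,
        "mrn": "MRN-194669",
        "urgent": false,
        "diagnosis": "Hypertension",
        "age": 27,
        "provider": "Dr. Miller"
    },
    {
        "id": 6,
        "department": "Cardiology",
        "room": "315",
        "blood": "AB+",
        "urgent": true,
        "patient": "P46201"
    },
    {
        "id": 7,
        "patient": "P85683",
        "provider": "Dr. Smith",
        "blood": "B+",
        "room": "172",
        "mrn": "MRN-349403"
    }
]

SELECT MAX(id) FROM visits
7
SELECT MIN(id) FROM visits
1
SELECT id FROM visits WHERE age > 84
[]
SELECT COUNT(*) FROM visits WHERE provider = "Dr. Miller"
1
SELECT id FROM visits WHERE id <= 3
[1, 2, 3]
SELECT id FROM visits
[1, 2, 3, 4, 5, 6, 7]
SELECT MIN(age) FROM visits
27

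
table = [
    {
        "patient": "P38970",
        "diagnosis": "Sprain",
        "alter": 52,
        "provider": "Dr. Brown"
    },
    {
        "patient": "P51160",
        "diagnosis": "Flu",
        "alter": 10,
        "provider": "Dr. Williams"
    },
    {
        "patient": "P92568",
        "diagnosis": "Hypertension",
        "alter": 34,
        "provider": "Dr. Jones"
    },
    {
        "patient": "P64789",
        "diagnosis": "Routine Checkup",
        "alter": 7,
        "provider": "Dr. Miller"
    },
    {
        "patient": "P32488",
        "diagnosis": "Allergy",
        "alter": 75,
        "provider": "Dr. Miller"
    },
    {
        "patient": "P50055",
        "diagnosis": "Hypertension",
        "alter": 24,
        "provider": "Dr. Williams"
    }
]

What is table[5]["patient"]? "P50055"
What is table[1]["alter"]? 10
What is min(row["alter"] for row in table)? 7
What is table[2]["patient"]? "P92568"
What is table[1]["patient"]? "P51160"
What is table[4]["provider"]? "Dr. Miller"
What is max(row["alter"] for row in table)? 75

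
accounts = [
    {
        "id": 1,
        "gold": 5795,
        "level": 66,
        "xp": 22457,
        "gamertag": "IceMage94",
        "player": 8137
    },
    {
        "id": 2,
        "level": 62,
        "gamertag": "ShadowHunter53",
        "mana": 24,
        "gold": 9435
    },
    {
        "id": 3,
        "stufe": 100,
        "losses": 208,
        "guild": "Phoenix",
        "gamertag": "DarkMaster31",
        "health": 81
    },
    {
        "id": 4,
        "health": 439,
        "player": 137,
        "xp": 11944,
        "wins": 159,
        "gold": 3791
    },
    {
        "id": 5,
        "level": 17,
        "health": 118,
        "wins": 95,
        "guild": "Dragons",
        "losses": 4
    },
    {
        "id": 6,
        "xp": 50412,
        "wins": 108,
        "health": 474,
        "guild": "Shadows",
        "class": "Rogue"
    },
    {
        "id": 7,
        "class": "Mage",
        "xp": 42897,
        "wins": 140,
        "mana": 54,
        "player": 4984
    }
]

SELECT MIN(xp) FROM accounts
11944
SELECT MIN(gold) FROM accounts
3791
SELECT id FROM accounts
[1, 2, 3, 4, 5, 6, 7]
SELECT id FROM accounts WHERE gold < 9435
[1, 4]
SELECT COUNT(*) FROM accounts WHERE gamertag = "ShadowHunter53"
1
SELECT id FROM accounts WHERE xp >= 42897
[6, 7]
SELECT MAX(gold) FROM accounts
9435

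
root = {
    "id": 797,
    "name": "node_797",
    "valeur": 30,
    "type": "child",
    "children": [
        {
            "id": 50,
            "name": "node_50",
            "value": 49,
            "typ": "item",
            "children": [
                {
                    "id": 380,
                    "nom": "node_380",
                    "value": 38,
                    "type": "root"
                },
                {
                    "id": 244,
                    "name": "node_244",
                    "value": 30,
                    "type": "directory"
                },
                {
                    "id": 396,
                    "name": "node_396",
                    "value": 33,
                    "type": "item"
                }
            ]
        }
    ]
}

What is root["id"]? 797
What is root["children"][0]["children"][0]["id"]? 380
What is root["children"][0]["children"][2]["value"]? 33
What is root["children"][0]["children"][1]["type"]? "directory"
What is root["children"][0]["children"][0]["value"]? 38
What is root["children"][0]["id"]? 50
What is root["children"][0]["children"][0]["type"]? "root"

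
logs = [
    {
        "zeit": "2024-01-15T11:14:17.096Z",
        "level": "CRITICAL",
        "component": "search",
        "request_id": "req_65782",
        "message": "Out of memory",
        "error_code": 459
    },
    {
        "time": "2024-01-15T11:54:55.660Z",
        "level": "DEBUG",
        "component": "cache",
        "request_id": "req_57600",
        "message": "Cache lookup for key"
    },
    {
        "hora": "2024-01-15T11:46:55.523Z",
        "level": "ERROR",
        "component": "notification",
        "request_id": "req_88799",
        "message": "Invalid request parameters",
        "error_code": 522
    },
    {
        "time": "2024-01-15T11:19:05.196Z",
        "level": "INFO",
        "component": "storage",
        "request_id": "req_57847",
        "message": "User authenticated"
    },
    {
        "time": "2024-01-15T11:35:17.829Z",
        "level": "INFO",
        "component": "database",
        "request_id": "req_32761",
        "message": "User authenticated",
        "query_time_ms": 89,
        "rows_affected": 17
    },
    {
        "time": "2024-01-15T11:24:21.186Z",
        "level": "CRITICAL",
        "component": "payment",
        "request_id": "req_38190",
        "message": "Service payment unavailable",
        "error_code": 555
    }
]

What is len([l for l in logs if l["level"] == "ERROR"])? 1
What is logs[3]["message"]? "User authenticated"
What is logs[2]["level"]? "ERROR"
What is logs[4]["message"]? "User authenticated"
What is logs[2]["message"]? "Invalid request parameters"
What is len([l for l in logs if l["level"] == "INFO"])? 2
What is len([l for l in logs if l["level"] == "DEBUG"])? 1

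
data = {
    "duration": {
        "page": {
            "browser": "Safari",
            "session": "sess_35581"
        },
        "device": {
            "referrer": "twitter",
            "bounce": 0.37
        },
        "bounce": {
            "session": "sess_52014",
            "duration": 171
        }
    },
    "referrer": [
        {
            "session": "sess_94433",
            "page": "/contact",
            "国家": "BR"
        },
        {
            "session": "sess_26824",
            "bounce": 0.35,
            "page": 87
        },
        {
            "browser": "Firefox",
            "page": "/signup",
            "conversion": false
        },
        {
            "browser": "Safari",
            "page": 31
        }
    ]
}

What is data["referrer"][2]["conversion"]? False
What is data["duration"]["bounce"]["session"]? "sess_52014"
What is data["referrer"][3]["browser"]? "Safari"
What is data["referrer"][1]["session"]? "sess_26824"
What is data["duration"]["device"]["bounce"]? 0.37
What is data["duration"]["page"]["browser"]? "Safari"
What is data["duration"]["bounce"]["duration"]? 171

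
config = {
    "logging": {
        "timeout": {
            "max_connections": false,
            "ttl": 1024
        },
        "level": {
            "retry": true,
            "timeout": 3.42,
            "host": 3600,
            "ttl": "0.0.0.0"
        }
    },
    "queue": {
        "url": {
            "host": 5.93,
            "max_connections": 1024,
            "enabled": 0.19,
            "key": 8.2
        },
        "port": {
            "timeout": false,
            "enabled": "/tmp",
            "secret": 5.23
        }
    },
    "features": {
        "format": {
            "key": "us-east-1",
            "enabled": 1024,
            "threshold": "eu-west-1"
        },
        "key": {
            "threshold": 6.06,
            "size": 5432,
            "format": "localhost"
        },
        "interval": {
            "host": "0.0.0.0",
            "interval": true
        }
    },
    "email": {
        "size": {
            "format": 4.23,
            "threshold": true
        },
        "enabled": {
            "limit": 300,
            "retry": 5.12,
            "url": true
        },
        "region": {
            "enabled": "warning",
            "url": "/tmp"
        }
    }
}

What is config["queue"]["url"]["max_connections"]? 1024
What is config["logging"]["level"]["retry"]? True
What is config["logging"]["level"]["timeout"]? 3.42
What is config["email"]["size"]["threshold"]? True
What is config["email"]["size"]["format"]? 4.23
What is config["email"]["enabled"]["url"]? True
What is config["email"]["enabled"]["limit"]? 300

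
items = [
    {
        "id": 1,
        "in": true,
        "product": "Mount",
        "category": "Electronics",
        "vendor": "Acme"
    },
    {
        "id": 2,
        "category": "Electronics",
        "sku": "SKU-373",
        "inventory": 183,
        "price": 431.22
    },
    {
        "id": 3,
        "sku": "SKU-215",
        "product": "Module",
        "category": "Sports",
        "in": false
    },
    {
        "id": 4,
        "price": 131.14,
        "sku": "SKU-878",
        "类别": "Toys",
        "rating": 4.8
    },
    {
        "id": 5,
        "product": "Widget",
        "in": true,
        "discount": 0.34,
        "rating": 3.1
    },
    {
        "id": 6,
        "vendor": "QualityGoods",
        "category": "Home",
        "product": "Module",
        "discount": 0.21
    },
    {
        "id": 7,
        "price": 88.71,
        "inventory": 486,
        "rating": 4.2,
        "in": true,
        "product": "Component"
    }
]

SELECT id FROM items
[1, 2, 3, 4, 5, 6, 7]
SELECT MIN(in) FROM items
False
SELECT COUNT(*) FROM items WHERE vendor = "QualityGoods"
1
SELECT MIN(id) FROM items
1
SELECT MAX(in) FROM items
True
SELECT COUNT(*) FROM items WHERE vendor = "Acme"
1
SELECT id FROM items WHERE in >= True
[1, 5, 7]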